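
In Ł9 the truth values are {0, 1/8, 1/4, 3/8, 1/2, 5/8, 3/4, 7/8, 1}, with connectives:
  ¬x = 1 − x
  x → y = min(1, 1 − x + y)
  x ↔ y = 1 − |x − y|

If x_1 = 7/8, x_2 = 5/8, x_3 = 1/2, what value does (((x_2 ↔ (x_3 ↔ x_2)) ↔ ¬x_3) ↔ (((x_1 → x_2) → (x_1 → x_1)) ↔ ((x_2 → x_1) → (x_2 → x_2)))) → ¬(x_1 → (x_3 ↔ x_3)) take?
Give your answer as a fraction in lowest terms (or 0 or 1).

x_3 ↔ x_2 = 1/2 ↔ 5/8 = 7/8
x_2 ↔ (x_3 ↔ x_2) = 5/8 ↔ 7/8 = 3/4
¬x_3 = ¬1/2 = 1/2
(x_2 ↔ (x_3 ↔ x_2)) ↔ ¬x_3 = 3/4 ↔ 1/2 = 3/4
x_1 → x_2 = 7/8 → 5/8 = 3/4
x_1 → x_1 = 7/8 → 7/8 = 1
(x_1 → x_2) → (x_1 → x_1) = 3/4 → 1 = 1
x_2 → x_1 = 5/8 → 7/8 = 1
x_2 → x_2 = 5/8 → 5/8 = 1
(x_2 → x_1) → (x_2 → x_2) = 1 → 1 = 1
((x_1 → x_2) → (x_1 → x_1)) ↔ ((x_2 → x_1) → (x_2 → x_2)) = 1 ↔ 1 = 1
((x_2 ↔ (x_3 ↔ x_2)) ↔ ¬x_3) ↔ (((x_1 → x_2) → (x_1 → x_1)) ↔ ((x_2 → x_1) → (x_2 → x_2))) = 3/4 ↔ 1 = 3/4
x_3 ↔ x_3 = 1/2 ↔ 1/2 = 1
x_1 → (x_3 ↔ x_3) = 7/8 → 1 = 1
¬(x_1 → (x_3 ↔ x_3)) = ¬1 = 0
(((x_2 ↔ (x_3 ↔ x_2)) ↔ ¬x_3) ↔ (((x_1 → x_2) → (x_1 → x_1)) ↔ ((x_2 → x_1) → (x_2 → x_2)))) → ¬(x_1 → (x_3 ↔ x_3)) = 3/4 → 0 = 1/4

1/4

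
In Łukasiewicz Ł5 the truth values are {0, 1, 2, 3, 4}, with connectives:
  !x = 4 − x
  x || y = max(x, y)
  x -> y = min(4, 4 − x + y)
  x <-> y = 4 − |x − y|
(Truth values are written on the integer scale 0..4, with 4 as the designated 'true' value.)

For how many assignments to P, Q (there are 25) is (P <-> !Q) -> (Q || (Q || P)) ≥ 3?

24

value 4: 19 assignments (counts)
value 3: 5 assignments (counts)
value 2: 1 assignment
So 24 of the 25 assignments meet the threshold.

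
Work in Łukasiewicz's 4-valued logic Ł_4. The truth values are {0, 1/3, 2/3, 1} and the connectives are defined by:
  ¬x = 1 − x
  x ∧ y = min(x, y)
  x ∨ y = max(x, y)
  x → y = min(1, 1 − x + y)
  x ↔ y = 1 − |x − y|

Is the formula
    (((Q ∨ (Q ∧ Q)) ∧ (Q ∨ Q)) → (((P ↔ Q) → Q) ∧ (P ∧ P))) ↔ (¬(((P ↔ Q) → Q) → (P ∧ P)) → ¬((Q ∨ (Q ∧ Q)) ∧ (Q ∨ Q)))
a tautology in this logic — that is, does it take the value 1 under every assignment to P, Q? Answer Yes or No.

Counterexample: take P = 0, Q = 1/3.
Q ∧ Q = 1/3 ∧ 1/3 = 1/3
Q ∨ (Q ∧ Q) = 1/3 ∨ 1/3 = 1/3
Q ∨ Q = 1/3 ∨ 1/3 = 1/3
(Q ∨ (Q ∧ Q)) ∧ (Q ∨ Q) = 1/3 ∧ 1/3 = 1/3
P ↔ Q = 0 ↔ 1/3 = 2/3
(P ↔ Q) → Q = 2/3 → 1/3 = 2/3
P ∧ P = 0 ∧ 0 = 0
((P ↔ Q) → Q) ∧ (P ∧ P) = 2/3 ∧ 0 = 0
((Q ∨ (Q ∧ Q)) ∧ (Q ∨ Q)) → (((P ↔ Q) → Q) ∧ (P ∧ P)) = 1/3 → 0 = 2/3
P ↔ Q = 0 ↔ 1/3 = 2/3
(P ↔ Q) → Q = 2/3 → 1/3 = 2/3
P ∧ P = 0 ∧ 0 = 0
((P ↔ Q) → Q) → (P ∧ P) = 2/3 → 0 = 1/3
¬(((P ↔ Q) → Q) → (P ∧ P)) = ¬1/3 = 2/3
Q ∧ Q = 1/3 ∧ 1/3 = 1/3
Q ∨ (Q ∧ Q) = 1/3 ∨ 1/3 = 1/3
Q ∨ Q = 1/3 ∨ 1/3 = 1/3
(Q ∨ (Q ∧ Q)) ∧ (Q ∨ Q) = 1/3 ∧ 1/3 = 1/3
¬((Q ∨ (Q ∧ Q)) ∧ (Q ∨ Q)) = ¬1/3 = 2/3
¬(((P ↔ Q) → Q) → (P ∧ P)) → ¬((Q ∨ (Q ∧ Q)) ∧ (Q ∨ Q)) = 2/3 → 2/3 = 1
(((Q ∨ (Q ∧ Q)) ∧ (Q ∨ Q)) → (((P ↔ Q) → Q) ∧ (P ∧ P))) ↔ (¬(((P ↔ Q) → Q) → (P ∧ P)) → ¬((Q ∨ (Q ∧ Q)) ∧ (Q ∨ Q))) = 2/3 ↔ 1 = 2/3
This gives 2/3 ≠ 1.

No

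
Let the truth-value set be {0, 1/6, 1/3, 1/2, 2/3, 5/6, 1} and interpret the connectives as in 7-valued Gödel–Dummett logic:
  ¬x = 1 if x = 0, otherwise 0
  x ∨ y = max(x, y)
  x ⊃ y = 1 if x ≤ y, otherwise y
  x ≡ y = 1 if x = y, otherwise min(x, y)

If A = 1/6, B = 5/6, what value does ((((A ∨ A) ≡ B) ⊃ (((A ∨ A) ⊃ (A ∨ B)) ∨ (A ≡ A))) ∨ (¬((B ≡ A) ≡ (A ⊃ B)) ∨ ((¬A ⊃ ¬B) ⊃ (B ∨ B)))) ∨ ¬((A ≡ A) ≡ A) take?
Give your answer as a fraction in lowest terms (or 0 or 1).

1

A ∨ A = 1/6 ∨ 1/6 = 1/6
(A ∨ A) ≡ B = 1/6 ≡ 5/6 = 1/6
A ∨ A = 1/6 ∨ 1/6 = 1/6
A ∨ B = 1/6 ∨ 5/6 = 5/6
(A ∨ A) ⊃ (A ∨ B) = 1/6 ⊃ 5/6 = 1
A ≡ A = 1/6 ≡ 1/6 = 1
((A ∨ A) ⊃ (A ∨ B)) ∨ (A ≡ A) = 1 ∨ 1 = 1
((A ∨ A) ≡ B) ⊃ (((A ∨ A) ⊃ (A ∨ B)) ∨ (A ≡ A)) = 1/6 ⊃ 1 = 1
B ≡ A = 5/6 ≡ 1/6 = 1/6
A ⊃ B = 1/6 ⊃ 5/6 = 1
(B ≡ A) ≡ (A ⊃ B) = 1/6 ≡ 1 = 1/6
¬((B ≡ A) ≡ (A ⊃ B)) = ¬1/6 = 0
¬A = ¬1/6 = 0
¬B = ¬5/6 = 0
¬A ⊃ ¬B = 0 ⊃ 0 = 1
B ∨ B = 5/6 ∨ 5/6 = 5/6
(¬A ⊃ ¬B) ⊃ (B ∨ B) = 1 ⊃ 5/6 = 5/6
¬((B ≡ A) ≡ (A ⊃ B)) ∨ ((¬A ⊃ ¬B) ⊃ (B ∨ B)) = 0 ∨ 5/6 = 5/6
(((A ∨ A) ≡ B) ⊃ (((A ∨ A) ⊃ (A ∨ B)) ∨ (A ≡ A))) ∨ (¬((B ≡ A) ≡ (A ⊃ B)) ∨ ((¬A ⊃ ¬B) ⊃ (B ∨ B))) = 1 ∨ 5/6 = 1
A ≡ A = 1/6 ≡ 1/6 = 1
(A ≡ A) ≡ A = 1 ≡ 1/6 = 1/6
¬((A ≡ A) ≡ A) = ¬1/6 = 0
((((A ∨ A) ≡ B) ⊃ (((A ∨ A) ⊃ (A ∨ B)) ∨ (A ≡ A))) ∨ (¬((B ≡ A) ≡ (A ⊃ B)) ∨ ((¬A ⊃ ¬B) ⊃ (B ∨ B)))) ∨ ¬((A ≡ A) ≡ A) = 1 ∨ 0 = 1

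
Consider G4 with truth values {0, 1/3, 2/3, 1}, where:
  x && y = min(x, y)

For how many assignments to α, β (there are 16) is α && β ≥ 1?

1

α = 0, β = 0 ↦ 0  <
α = 0, β = 1/3 ↦ 0  <
α = 0, β = 2/3 ↦ 0  <
α = 0, β = 1 ↦ 0  <
α = 1/3, β = 0 ↦ 0  <
α = 1/3, β = 1/3 ↦ 1/3  <
α = 1/3, β = 2/3 ↦ 1/3  <
α = 1/3, β = 1 ↦ 1/3  <
α = 2/3, β = 0 ↦ 0  <
α = 2/3, β = 1/3 ↦ 1/3  <
α = 2/3, β = 2/3 ↦ 2/3  <
α = 2/3, β = 1 ↦ 2/3  <
α = 1, β = 0 ↦ 0  <
α = 1, β = 1/3 ↦ 1/3  <
α = 1, β = 2/3 ↦ 2/3  <
α = 1, β = 1 ↦ 1  ≥
So 1 of the 16 assignments meets the threshold.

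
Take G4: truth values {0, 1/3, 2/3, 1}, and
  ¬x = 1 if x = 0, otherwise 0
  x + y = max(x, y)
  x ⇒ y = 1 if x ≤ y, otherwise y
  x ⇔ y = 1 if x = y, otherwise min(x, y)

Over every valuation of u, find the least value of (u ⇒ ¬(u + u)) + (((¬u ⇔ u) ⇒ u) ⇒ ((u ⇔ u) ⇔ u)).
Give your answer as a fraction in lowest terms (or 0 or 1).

Take u = 1/3:
u + u = 1/3 + 1/3 = 1/3
¬(u + u) = ¬1/3 = 0
u ⇒ ¬(u + u) = 1/3 ⇒ 0 = 0
¬u = ¬1/3 = 0
¬u ⇔ u = 0 ⇔ 1/3 = 0
(¬u ⇔ u) ⇒ u = 0 ⇒ 1/3 = 1
u ⇔ u = 1/3 ⇔ 1/3 = 1
(u ⇔ u) ⇔ u = 1 ⇔ 1/3 = 1/3
((¬u ⇔ u) ⇒ u) ⇒ ((u ⇔ u) ⇔ u) = 1 ⇒ 1/3 = 1/3
(u ⇒ ¬(u + u)) + (((¬u ⇔ u) ⇒ u) ⇒ ((u ⇔ u) ⇔ u)) = 0 + 1/3 = 1/3
No assignment yields a value below 1/3, so this is the minimum.

1/3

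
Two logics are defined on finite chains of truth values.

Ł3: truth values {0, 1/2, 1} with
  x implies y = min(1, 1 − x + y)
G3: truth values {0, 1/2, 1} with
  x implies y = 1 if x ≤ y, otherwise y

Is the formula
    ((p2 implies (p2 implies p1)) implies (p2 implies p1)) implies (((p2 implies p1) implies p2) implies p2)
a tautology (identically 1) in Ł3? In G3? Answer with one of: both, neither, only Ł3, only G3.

only Ł3

In Ł3: every assignment gives 1 — tautology.
In G3: at p1 = 0, p2 = 1/2 the value is 1/2 — not a tautology.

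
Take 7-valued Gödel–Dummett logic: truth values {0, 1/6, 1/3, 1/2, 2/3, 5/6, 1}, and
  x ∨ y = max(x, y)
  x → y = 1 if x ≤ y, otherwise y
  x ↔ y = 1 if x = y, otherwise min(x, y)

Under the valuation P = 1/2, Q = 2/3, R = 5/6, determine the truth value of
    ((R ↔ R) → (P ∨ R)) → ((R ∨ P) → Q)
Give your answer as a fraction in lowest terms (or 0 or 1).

2/3

R ↔ R = 5/6 ↔ 5/6 = 1
P ∨ R = 1/2 ∨ 5/6 = 5/6
(R ↔ R) → (P ∨ R) = 1 → 5/6 = 5/6
R ∨ P = 5/6 ∨ 1/2 = 5/6
(R ∨ P) → Q = 5/6 → 2/3 = 2/3
((R ↔ R) → (P ∨ R)) → ((R ∨ P) → Q) = 5/6 → 2/3 = 2/3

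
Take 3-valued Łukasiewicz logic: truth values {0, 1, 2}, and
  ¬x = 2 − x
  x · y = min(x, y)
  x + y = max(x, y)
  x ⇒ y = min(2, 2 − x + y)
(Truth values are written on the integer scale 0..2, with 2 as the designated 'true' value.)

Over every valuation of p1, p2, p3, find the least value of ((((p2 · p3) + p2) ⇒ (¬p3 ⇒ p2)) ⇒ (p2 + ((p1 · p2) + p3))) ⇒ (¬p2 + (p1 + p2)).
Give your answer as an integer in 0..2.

1

Take p1 = 0, p2 = 1, p3 = 2:
p2 · p3 = 1 · 2 = 1
(p2 · p3) + p2 = 1 + 1 = 1
¬p3 = ¬2 = 0
¬p3 ⇒ p2 = 0 ⇒ 1 = 2
((p2 · p3) + p2) ⇒ (¬p3 ⇒ p2) = 1 ⇒ 2 = 2
p1 · p2 = 0 · 1 = 0
(p1 · p2) + p3 = 0 + 2 = 2
p2 + ((p1 · p2) + p3) = 1 + 2 = 2
(((p2 · p3) + p2) ⇒ (¬p3 ⇒ p2)) ⇒ (p2 + ((p1 · p2) + p3)) = 2 ⇒ 2 = 2
¬p2 = ¬1 = 1
p1 + p2 = 0 + 1 = 1
¬p2 + (p1 + p2) = 1 + 1 = 1
((((p2 · p3) + p2) ⇒ (¬p3 ⇒ p2)) ⇒ (p2 + ((p1 · p2) + p3))) ⇒ (¬p2 + (p1 + p2)) = 2 ⇒ 1 = 1
No assignment yields a value below 1, so this is the minimum.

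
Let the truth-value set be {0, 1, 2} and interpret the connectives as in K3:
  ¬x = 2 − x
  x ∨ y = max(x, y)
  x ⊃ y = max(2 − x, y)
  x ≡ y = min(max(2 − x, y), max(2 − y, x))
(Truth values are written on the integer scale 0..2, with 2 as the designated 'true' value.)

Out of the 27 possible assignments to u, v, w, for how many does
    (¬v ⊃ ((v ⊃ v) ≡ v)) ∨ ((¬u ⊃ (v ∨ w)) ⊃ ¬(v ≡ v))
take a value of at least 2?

value 2: 10 assignments (counts)
value 1: 12 assignments
value 0: 5 assignments
So 10 of the 27 assignments meet the threshold.

10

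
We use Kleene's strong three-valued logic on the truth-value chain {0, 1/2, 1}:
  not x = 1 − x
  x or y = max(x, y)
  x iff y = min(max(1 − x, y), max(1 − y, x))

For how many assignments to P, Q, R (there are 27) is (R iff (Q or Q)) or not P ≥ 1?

value 1: 13 assignments (counts)
value 1/2: 12 assignments
value 0: 2 assignments
So 13 of the 27 assignments meet the threshold.

13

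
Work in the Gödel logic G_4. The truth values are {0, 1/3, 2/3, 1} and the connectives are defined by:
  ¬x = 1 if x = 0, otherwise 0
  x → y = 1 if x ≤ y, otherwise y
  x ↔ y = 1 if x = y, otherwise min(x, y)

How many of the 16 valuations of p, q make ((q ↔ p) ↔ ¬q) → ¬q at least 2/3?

p = 0, q = 0 ↦ 1  ≥
p = 0, q = 1/3 ↦ 0  <
p = 0, q = 2/3 ↦ 0  <
p = 0, q = 1 ↦ 0  <
p = 1/3, q = 0 ↦ 1  ≥
p = 1/3, q = 1/3 ↦ 1  ≥
p = 1/3, q = 2/3 ↦ 1  ≥
p = 1/3, q = 1 ↦ 1  ≥
p = 2/3, q = 0 ↦ 1  ≥
p = 2/3, q = 1/3 ↦ 1  ≥
p = 2/3, q = 2/3 ↦ 1  ≥
p = 2/3, q = 1 ↦ 1  ≥
p = 1, q = 0 ↦ 1  ≥
p = 1, q = 1/3 ↦ 1  ≥
p = 1, q = 2/3 ↦ 1  ≥
p = 1, q = 1 ↦ 1  ≥
So 13 of the 16 assignments meet the threshold.

13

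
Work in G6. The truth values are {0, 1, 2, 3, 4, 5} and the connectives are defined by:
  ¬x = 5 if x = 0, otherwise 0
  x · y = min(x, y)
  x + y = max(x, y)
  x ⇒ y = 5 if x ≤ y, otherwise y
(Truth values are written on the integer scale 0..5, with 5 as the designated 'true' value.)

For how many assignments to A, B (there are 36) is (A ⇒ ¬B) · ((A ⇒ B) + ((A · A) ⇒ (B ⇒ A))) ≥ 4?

11

value 5: 11 assignments (counts)
value 0: 25 assignments
So 11 of the 36 assignments meet the threshold.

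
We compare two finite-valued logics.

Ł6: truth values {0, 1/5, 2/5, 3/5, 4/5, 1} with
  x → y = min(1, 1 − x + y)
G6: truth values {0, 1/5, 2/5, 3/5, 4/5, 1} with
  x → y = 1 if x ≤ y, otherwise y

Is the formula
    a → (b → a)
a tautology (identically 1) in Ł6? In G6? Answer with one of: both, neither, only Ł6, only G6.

both

In Ł6: every assignment gives 1 — tautology.
In G6: every assignment gives 1 — tautology.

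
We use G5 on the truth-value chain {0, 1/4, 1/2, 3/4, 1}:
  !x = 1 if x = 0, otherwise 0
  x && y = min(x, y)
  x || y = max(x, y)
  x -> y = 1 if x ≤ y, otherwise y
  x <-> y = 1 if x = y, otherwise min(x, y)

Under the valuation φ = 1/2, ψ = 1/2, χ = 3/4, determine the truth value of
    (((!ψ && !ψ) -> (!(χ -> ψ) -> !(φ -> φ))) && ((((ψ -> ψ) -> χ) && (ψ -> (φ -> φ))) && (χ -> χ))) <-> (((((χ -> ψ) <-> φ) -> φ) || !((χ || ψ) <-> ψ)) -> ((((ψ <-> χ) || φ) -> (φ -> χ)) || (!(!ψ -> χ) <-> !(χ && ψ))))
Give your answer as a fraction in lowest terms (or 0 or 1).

3/4

!ψ = !1/2 = 0
!ψ = !1/2 = 0
!ψ && !ψ = 0 && 0 = 0
χ -> ψ = 3/4 -> 1/2 = 1/2
!(χ -> ψ) = !1/2 = 0
φ -> φ = 1/2 -> 1/2 = 1
!(φ -> φ) = !1 = 0
!(χ -> ψ) -> !(φ -> φ) = 0 -> 0 = 1
(!ψ && !ψ) -> (!(χ -> ψ) -> !(φ -> φ)) = 0 -> 1 = 1
ψ -> ψ = 1/2 -> 1/2 = 1
(ψ -> ψ) -> χ = 1 -> 3/4 = 3/4
φ -> φ = 1/2 -> 1/2 = 1
ψ -> (φ -> φ) = 1/2 -> 1 = 1
((ψ -> ψ) -> χ) && (ψ -> (φ -> φ)) = 3/4 && 1 = 3/4
χ -> χ = 3/4 -> 3/4 = 1
(((ψ -> ψ) -> χ) && (ψ -> (φ -> φ))) && (χ -> χ) = 3/4 && 1 = 3/4
((!ψ && !ψ) -> (!(χ -> ψ) -> !(φ -> φ))) && ((((ψ -> ψ) -> χ) && (ψ -> (φ -> φ))) && (χ -> χ)) = 1 && 3/4 = 3/4
χ -> ψ = 3/4 -> 1/2 = 1/2
(χ -> ψ) <-> φ = 1/2 <-> 1/2 = 1
((χ -> ψ) <-> φ) -> φ = 1 -> 1/2 = 1/2
χ || ψ = 3/4 || 1/2 = 3/4
(χ || ψ) <-> ψ = 3/4 <-> 1/2 = 1/2
!((χ || ψ) <-> ψ) = !1/2 = 0
(((χ -> ψ) <-> φ) -> φ) || !((χ || ψ) <-> ψ) = 1/2 || 0 = 1/2
ψ <-> χ = 1/2 <-> 3/4 = 1/2
(ψ <-> χ) || φ = 1/2 || 1/2 = 1/2
φ -> χ = 1/2 -> 3/4 = 1
((ψ <-> χ) || φ) -> (φ -> χ) = 1/2 -> 1 = 1
!ψ = !1/2 = 0
!ψ -> χ = 0 -> 3/4 = 1
!(!ψ -> χ) = !1 = 0
χ && ψ = 3/4 && 1/2 = 1/2
!(χ && ψ) = !1/2 = 0
!(!ψ -> χ) <-> !(χ && ψ) = 0 <-> 0 = 1
(((ψ <-> χ) || φ) -> (φ -> χ)) || (!(!ψ -> χ) <-> !(χ && ψ)) = 1 || 1 = 1
((((χ -> ψ) <-> φ) -> φ) || !((χ || ψ) <-> ψ)) -> ((((ψ <-> χ) || φ) -> (φ -> χ)) || (!(!ψ -> χ) <-> !(χ && ψ))) = 1/2 -> 1 = 1
(((!ψ && !ψ) -> (!(χ -> ψ) -> !(φ -> φ))) && ((((ψ -> ψ) -> χ) && (ψ -> (φ -> φ))) && (χ -> χ))) <-> (((((χ -> ψ) <-> φ) -> φ) || !((χ || ψ) <-> ψ)) -> ((((ψ <-> χ) || φ) -> (φ -> χ)) || (!(!ψ -> χ) <-> !(χ && ψ)))) = 3/4 <-> 1 = 3/4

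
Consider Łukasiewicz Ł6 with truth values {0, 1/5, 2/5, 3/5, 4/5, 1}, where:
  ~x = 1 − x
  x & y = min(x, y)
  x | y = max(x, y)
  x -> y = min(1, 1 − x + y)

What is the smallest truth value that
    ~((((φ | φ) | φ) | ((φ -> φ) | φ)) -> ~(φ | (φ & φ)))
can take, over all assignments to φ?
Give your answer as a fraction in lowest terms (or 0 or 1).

0

Take φ = 0:
φ | φ = 0 | 0 = 0
(φ | φ) | φ = 0 | 0 = 0
φ -> φ = 0 -> 0 = 1
(φ -> φ) | φ = 1 | 0 = 1
((φ | φ) | φ) | ((φ -> φ) | φ) = 0 | 1 = 1
φ & φ = 0 & 0 = 0
φ | (φ & φ) = 0 | 0 = 0
~(φ | (φ & φ)) = ~0 = 1
(((φ | φ) | φ) | ((φ -> φ) | φ)) -> ~(φ | (φ & φ)) = 1 -> 1 = 1
~((((φ | φ) | φ) | ((φ -> φ) | φ)) -> ~(φ | (φ & φ))) = ~1 = 0
No assignment yields a value below 0, so this is the minimum.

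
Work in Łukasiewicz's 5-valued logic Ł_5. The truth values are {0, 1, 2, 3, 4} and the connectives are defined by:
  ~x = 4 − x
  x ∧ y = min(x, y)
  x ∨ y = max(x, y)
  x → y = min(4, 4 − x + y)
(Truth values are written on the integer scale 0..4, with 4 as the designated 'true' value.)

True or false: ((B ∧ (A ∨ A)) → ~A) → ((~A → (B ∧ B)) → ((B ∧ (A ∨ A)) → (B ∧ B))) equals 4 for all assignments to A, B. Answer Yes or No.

At A = 2, B = 4, for instance:
A ∨ A = 2 ∨ 2 = 2
B ∧ (A ∨ A) = 4 ∧ 2 = 2
~A = ~2 = 2
(B ∧ (A ∨ A)) → ~A = 2 → 2 = 4
B ∧ B = 4 ∧ 4 = 4
~A → (B ∧ B) = 2 → 4 = 4
(B ∧ (A ∨ A)) → (B ∧ B) = 2 → 4 = 4
(~A → (B ∧ B)) → ((B ∧ (A ∨ A)) → (B ∧ B)) = 4 → 4 = 4
((B ∧ (A ∨ A)) → ~A) → ((~A → (B ∧ B)) → ((B ∧ (A ∨ A)) → (B ∧ B))) = 4 → 4 = 4
and checking the remaining 24 assignments likewise gives ≥ 4 in every case.

Yes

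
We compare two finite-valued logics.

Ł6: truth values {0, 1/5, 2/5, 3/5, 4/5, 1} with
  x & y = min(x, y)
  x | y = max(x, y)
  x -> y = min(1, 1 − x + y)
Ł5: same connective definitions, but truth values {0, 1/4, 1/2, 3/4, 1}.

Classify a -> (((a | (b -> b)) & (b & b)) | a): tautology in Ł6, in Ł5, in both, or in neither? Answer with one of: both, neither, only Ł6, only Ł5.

In Ł6: every assignment gives 1 — tautology.
In Ł5: every assignment gives 1 — tautology.

both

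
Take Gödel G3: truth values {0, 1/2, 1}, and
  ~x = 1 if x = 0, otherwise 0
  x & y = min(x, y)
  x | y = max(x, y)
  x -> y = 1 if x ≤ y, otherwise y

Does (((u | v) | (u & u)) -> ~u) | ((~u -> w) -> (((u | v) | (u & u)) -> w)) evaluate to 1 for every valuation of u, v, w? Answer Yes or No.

No

Counterexample: take u = 1/2, v = 0, w = 0.
u | v = 1/2 | 0 = 1/2
u & u = 1/2 & 1/2 = 1/2
(u | v) | (u & u) = 1/2 | 1/2 = 1/2
~u = ~1/2 = 0
((u | v) | (u & u)) -> ~u = 1/2 -> 0 = 0
~u -> w = 0 -> 0 = 1
((u | v) | (u & u)) -> w = 1/2 -> 0 = 0
(~u -> w) -> (((u | v) | (u & u)) -> w) = 1 -> 0 = 0
(((u | v) | (u & u)) -> ~u) | ((~u -> w) -> (((u | v) | (u & u)) -> w)) = 0 | 0 = 0
This gives 0 ≠ 1.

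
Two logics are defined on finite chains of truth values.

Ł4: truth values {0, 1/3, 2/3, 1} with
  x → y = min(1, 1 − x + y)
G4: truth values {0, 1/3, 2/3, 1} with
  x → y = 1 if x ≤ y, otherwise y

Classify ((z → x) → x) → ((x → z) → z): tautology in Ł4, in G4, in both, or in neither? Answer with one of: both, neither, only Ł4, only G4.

only Ł4

In Ł4: every assignment gives 1 — tautology.
In G4: at x = 0, z = 1/3 the value is 1/3 — not a tautology.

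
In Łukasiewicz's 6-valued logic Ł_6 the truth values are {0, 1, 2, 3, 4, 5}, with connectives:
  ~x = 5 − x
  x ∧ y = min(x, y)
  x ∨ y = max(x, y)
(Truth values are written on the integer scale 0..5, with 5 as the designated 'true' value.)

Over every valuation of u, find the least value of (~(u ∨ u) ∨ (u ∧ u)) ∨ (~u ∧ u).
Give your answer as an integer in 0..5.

Take u = 2:
u ∨ u = 2 ∨ 2 = 2
~(u ∨ u) = ~2 = 3
u ∧ u = 2 ∧ 2 = 2
~(u ∨ u) ∨ (u ∧ u) = 3 ∨ 2 = 3
~u = ~2 = 3
~u ∧ u = 3 ∧ 2 = 2
(~(u ∨ u) ∨ (u ∧ u)) ∨ (~u ∧ u) = 3 ∨ 2 = 3
No assignment yields a value below 3, so this is the minimum.

3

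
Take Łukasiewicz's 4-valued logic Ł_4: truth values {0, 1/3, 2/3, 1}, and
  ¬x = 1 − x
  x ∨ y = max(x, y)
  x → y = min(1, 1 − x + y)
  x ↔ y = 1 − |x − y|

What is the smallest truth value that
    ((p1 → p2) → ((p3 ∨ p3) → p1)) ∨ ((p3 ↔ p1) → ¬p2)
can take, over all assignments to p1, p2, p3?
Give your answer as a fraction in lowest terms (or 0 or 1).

Take p1 = 0, p2 = 2/3, p3 = 1/3:
p1 → p2 = 0 → 2/3 = 1
p3 ∨ p3 = 1/3 ∨ 1/3 = 1/3
(p3 ∨ p3) → p1 = 1/3 → 0 = 2/3
(p1 → p2) → ((p3 ∨ p3) → p1) = 1 → 2/3 = 2/3
p3 ↔ p1 = 1/3 ↔ 0 = 2/3
¬p2 = ¬2/3 = 1/3
(p3 ↔ p1) → ¬p2 = 2/3 → 1/3 = 2/3
((p1 → p2) → ((p3 ∨ p3) → p1)) ∨ ((p3 ↔ p1) → ¬p2) = 2/3 ∨ 2/3 = 2/3
No assignment yields a value below 2/3, so this is the minimum.

2/3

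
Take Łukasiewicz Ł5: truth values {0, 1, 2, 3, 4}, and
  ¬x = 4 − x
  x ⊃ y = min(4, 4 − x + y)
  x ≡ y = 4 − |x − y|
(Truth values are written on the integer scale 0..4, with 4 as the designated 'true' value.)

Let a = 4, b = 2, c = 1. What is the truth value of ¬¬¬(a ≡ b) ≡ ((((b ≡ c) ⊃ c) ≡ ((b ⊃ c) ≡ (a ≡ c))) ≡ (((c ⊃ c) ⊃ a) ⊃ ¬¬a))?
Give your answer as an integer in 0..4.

a ≡ b = 4 ≡ 2 = 2
¬(a ≡ b) = ¬2 = 2
¬¬(a ≡ b) = ¬2 = 2
¬¬¬(a ≡ b) = ¬2 = 2
b ≡ c = 2 ≡ 1 = 3
(b ≡ c) ⊃ c = 3 ⊃ 1 = 2
b ⊃ c = 2 ⊃ 1 = 3
a ≡ c = 4 ≡ 1 = 1
(b ⊃ c) ≡ (a ≡ c) = 3 ≡ 1 = 2
((b ≡ c) ⊃ c) ≡ ((b ⊃ c) ≡ (a ≡ c)) = 2 ≡ 2 = 4
c ⊃ c = 1 ⊃ 1 = 4
(c ⊃ c) ⊃ a = 4 ⊃ 4 = 4
¬a = ¬4 = 0
¬¬a = ¬0 = 4
((c ⊃ c) ⊃ a) ⊃ ¬¬a = 4 ⊃ 4 = 4
(((b ≡ c) ⊃ c) ≡ ((b ⊃ c) ≡ (a ≡ c))) ≡ (((c ⊃ c) ⊃ a) ⊃ ¬¬a) = 4 ≡ 4 = 4
¬¬¬(a ≡ b) ≡ ((((b ≡ c) ⊃ c) ≡ ((b ⊃ c) ≡ (a ≡ c))) ≡ (((c ⊃ c) ⊃ a) ⊃ ¬¬a)) = 2 ≡ 4 = 2

2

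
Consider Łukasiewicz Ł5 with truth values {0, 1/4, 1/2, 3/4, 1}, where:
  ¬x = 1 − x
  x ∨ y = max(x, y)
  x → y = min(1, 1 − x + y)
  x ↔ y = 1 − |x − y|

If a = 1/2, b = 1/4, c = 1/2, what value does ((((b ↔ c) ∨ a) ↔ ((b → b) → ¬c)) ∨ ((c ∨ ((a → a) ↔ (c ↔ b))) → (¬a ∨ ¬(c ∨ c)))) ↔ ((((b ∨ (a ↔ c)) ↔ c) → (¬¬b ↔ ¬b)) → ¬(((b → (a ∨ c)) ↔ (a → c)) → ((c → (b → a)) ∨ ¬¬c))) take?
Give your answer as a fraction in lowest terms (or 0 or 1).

1/4

b ↔ c = 1/4 ↔ 1/2 = 3/4
(b ↔ c) ∨ a = 3/4 ∨ 1/2 = 3/4
b → b = 1/4 → 1/4 = 1
¬c = ¬1/2 = 1/2
(b → b) → ¬c = 1 → 1/2 = 1/2
((b ↔ c) ∨ a) ↔ ((b → b) → ¬c) = 3/4 ↔ 1/2 = 3/4
a → a = 1/2 → 1/2 = 1
c ↔ b = 1/2 ↔ 1/4 = 3/4
(a → a) ↔ (c ↔ b) = 1 ↔ 3/4 = 3/4
c ∨ ((a → a) ↔ (c ↔ b)) = 1/2 ∨ 3/4 = 3/4
¬a = ¬1/2 = 1/2
c ∨ c = 1/2 ∨ 1/2 = 1/2
¬(c ∨ c) = ¬1/2 = 1/2
¬a ∨ ¬(c ∨ c) = 1/2 ∨ 1/2 = 1/2
(c ∨ ((a → a) ↔ (c ↔ b))) → (¬a ∨ ¬(c ∨ c)) = 3/4 → 1/2 = 3/4
(((b ↔ c) ∨ a) ↔ ((b → b) → ¬c)) ∨ ((c ∨ ((a → a) ↔ (c ↔ b))) → (¬a ∨ ¬(c ∨ c))) = 3/4 ∨ 3/4 = 3/4
a ↔ c = 1/2 ↔ 1/2 = 1
b ∨ (a ↔ c) = 1/4 ∨ 1 = 1
(b ∨ (a ↔ c)) ↔ c = 1 ↔ 1/2 = 1/2
¬b = ¬1/4 = 3/4
¬¬b = ¬3/4 = 1/4
¬b = ¬1/4 = 3/4
¬¬b ↔ ¬b = 1/4 ↔ 3/4 = 1/2
((b ∨ (a ↔ c)) ↔ c) → (¬¬b ↔ ¬b) = 1/2 → 1/2 = 1
a ∨ c = 1/2 ∨ 1/2 = 1/2
b → (a ∨ c) = 1/4 → 1/2 = 1
a → c = 1/2 → 1/2 = 1
(b → (a ∨ c)) ↔ (a → c) = 1 ↔ 1 = 1
b → a = 1/4 → 1/2 = 1
c → (b → a) = 1/2 → 1 = 1
¬c = ¬1/2 = 1/2
¬¬c = ¬1/2 = 1/2
(c → (b → a)) ∨ ¬¬c = 1 ∨ 1/2 = 1
((b → (a ∨ c)) ↔ (a → c)) → ((c → (b → a)) ∨ ¬¬c) = 1 → 1 = 1
¬(((b → (a ∨ c)) ↔ (a → c)) → ((c → (b → a)) ∨ ¬¬c)) = ¬1 = 0
(((b ∨ (a ↔ c)) ↔ c) → (¬¬b ↔ ¬b)) → ¬(((b → (a ∨ c)) ↔ (a → c)) → ((c → (b → a)) ∨ ¬¬c)) = 1 → 0 = 0
((((b ↔ c) ∨ a) ↔ ((b → b) → ¬c)) ∨ ((c ∨ ((a → a) ↔ (c ↔ b))) → (¬a ∨ ¬(c ∨ c)))) ↔ ((((b ∨ (a ↔ c)) ↔ c) → (¬¬b ↔ ¬b)) → ¬(((b → (a ∨ c)) ↔ (a → c)) → ((c → (b → a)) ∨ ¬¬c))) = 3/4 ↔ 0 = 1/4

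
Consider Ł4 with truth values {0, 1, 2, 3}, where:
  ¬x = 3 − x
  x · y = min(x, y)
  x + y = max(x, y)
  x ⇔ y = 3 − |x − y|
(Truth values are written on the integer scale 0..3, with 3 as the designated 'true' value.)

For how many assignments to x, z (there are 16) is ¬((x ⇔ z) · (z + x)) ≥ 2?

x = 0, z = 0 ↦ 3  ≥
x = 0, z = 1 ↦ 2  ≥
x = 0, z = 2 ↦ 2  ≥
x = 0, z = 3 ↦ 3  ≥
x = 1, z = 0 ↦ 2  ≥
x = 1, z = 1 ↦ 2  ≥
x = 1, z = 2 ↦ 1  <
x = 1, z = 3 ↦ 2  ≥
x = 2, z = 0 ↦ 2  ≥
x = 2, z = 1 ↦ 1  <
x = 2, z = 2 ↦ 1  <
x = 2, z = 3 ↦ 1  <
x = 3, z = 0 ↦ 3  ≥
x = 3, z = 1 ↦ 2  ≥
x = 3, z = 2 ↦ 1  <
x = 3, z = 3 ↦ 0  <
So 10 of the 16 assignments meet the threshold.

10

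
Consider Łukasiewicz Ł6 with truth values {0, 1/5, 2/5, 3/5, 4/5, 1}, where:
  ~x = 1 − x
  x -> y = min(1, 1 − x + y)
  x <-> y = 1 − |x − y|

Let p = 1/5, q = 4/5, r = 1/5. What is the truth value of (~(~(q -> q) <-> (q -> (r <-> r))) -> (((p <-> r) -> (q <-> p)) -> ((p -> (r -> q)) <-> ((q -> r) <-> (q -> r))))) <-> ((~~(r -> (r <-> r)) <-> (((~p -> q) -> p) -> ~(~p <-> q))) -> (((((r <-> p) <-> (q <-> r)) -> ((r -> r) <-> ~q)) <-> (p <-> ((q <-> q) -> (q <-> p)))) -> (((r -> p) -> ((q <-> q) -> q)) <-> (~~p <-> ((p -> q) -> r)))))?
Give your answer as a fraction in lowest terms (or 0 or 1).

1

q -> q = 4/5 -> 4/5 = 1
~(q -> q) = ~1 = 0
r <-> r = 1/5 <-> 1/5 = 1
q -> (r <-> r) = 4/5 -> 1 = 1
~(q -> q) <-> (q -> (r <-> r)) = 0 <-> 1 = 0
~(~(q -> q) <-> (q -> (r <-> r))) = ~0 = 1
p <-> r = 1/5 <-> 1/5 = 1
q <-> p = 4/5 <-> 1/5 = 2/5
(p <-> r) -> (q <-> p) = 1 -> 2/5 = 2/5
r -> q = 1/5 -> 4/5 = 1
p -> (r -> q) = 1/5 -> 1 = 1
q -> r = 4/5 -> 1/5 = 2/5
q -> r = 4/5 -> 1/5 = 2/5
(q -> r) <-> (q -> r) = 2/5 <-> 2/5 = 1
(p -> (r -> q)) <-> ((q -> r) <-> (q -> r)) = 1 <-> 1 = 1
((p <-> r) -> (q <-> p)) -> ((p -> (r -> q)) <-> ((q -> r) <-> (q -> r))) = 2/5 -> 1 = 1
~(~(q -> q) <-> (q -> (r <-> r))) -> (((p <-> r) -> (q <-> p)) -> ((p -> (r -> q)) <-> ((q -> r) <-> (q -> r)))) = 1 -> 1 = 1
r <-> r = 1/5 <-> 1/5 = 1
r -> (r <-> r) = 1/5 -> 1 = 1
~(r -> (r <-> r)) = ~1 = 0
~~(r -> (r <-> r)) = ~0 = 1
~p = ~1/5 = 4/5
~p -> q = 4/5 -> 4/5 = 1
(~p -> q) -> p = 1 -> 1/5 = 1/5
~p = ~1/5 = 4/5
~p <-> q = 4/5 <-> 4/5 = 1
~(~p <-> q) = ~1 = 0
((~p -> q) -> p) -> ~(~p <-> q) = 1/5 -> 0 = 4/5
~~(r -> (r <-> r)) <-> (((~p -> q) -> p) -> ~(~p <-> q)) = 1 <-> 4/5 = 4/5
r <-> p = 1/5 <-> 1/5 = 1
q <-> r = 4/5 <-> 1/5 = 2/5
(r <-> p) <-> (q <-> r) = 1 <-> 2/5 = 2/5
r -> r = 1/5 -> 1/5 = 1
~q = ~4/5 = 1/5
(r -> r) <-> ~q = 1 <-> 1/5 = 1/5
((r <-> p) <-> (q <-> r)) -> ((r -> r) <-> ~q) = 2/5 -> 1/5 = 4/5
q <-> q = 4/5 <-> 4/5 = 1
q <-> p = 4/5 <-> 1/5 = 2/5
(q <-> q) -> (q <-> p) = 1 -> 2/5 = 2/5
p <-> ((q <-> q) -> (q <-> p)) = 1/5 <-> 2/5 = 4/5
(((r <-> p) <-> (q <-> r)) -> ((r -> r) <-> ~q)) <-> (p <-> ((q <-> q) -> (q <-> p))) = 4/5 <-> 4/5 = 1
r -> p = 1/5 -> 1/5 = 1
q <-> q = 4/5 <-> 4/5 = 1
(q <-> q) -> q = 1 -> 4/5 = 4/5
(r -> p) -> ((q <-> q) -> q) = 1 -> 4/5 = 4/5
~p = ~1/5 = 4/5
~~p = ~4/5 = 1/5
p -> q = 1/5 -> 4/5 = 1
(p -> q) -> r = 1 -> 1/5 = 1/5
~~p <-> ((p -> q) -> r) = 1/5 <-> 1/5 = 1
((r -> p) -> ((q <-> q) -> q)) <-> (~~p <-> ((p -> q) -> r)) = 4/5 <-> 1 = 4/5
((((r <-> p) <-> (q <-> r)) -> ((r -> r) <-> ~q)) <-> (p <-> ((q <-> q) -> (q <-> p)))) -> (((r -> p) -> ((q <-> q) -> q)) <-> (~~p <-> ((p -> q) -> r))) = 1 -> 4/5 = 4/5
(~~(r -> (r <-> r)) <-> (((~p -> q) -> p) -> ~(~p <-> q))) -> (((((r <-> p) <-> (q <-> r)) -> ((r -> r) <-> ~q)) <-> (p <-> ((q <-> q) -> (q <-> p)))) -> (((r -> p) -> ((q <-> q) -> q)) <-> (~~p <-> ((p -> q) -> r)))) = 4/5 -> 4/5 = 1
(~(~(q -> q) <-> (q -> (r <-> r))) -> (((p <-> r) -> (q <-> p)) -> ((p -> (r -> q)) <-> ((q -> r) <-> (q -> r))))) <-> ((~~(r -> (r <-> r)) <-> (((~p -> q) -> p) -> ~(~p <-> q))) -> (((((r <-> p) <-> (q <-> r)) -> ((r -> r) <-> ~q)) <-> (p <-> ((q <-> q) -> (q <-> p)))) -> (((r -> p) -> ((q <-> q) -> q)) <-> (~~p <-> ((p -> q) -> r))))) = 1 <-> 1 = 1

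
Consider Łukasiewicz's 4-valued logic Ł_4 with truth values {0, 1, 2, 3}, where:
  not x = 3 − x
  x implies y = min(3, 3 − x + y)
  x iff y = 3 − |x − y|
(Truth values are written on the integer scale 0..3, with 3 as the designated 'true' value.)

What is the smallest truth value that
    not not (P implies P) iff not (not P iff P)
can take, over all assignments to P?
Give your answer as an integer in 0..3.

Take P = 1:
P implies P = 1 implies 1 = 3
not (P implies P) = not 3 = 0
not not (P implies P) = not 0 = 3
not P = not 1 = 2
not P iff P = 2 iff 1 = 2
not (not P iff P) = not 2 = 1
not not (P implies P) iff not (not P iff P) = 3 iff 1 = 1
No assignment yields a value below 1, so this is the minimum.

1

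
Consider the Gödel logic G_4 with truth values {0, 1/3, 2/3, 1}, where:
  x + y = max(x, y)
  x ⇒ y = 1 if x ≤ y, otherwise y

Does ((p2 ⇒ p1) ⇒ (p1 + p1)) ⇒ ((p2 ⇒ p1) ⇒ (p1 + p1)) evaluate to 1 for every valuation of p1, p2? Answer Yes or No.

Yes

p1 = 0, p2 = 0 ↦ 1
p1 = 0, p2 = 1/3 ↦ 1
p1 = 0, p2 = 2/3 ↦ 1
p1 = 0, p2 = 1 ↦ 1
p1 = 1/3, p2 = 0 ↦ 1
p1 = 1/3, p2 = 1/3 ↦ 1
p1 = 1/3, p2 = 2/3 ↦ 1
p1 = 1/3, p2 = 1 ↦ 1
p1 = 2/3, p2 = 0 ↦ 1
p1 = 2/3, p2 = 1/3 ↦ 1
p1 = 2/3, p2 = 2/3 ↦ 1
p1 = 2/3, p2 = 1 ↦ 1
p1 = 1, p2 = 0 ↦ 1
p1 = 1, p2 = 1/3 ↦ 1
p1 = 1, p2 = 2/3 ↦ 1
p1 = 1, p2 = 1 ↦ 1
Every assignment gives a value ≥ 1.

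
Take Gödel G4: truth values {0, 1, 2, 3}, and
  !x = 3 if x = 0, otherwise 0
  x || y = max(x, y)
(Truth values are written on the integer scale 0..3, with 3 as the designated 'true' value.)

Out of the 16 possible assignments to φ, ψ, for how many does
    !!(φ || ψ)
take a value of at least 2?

φ = 0, ψ = 0 ↦ 0  <
φ = 0, ψ = 1 ↦ 3  ≥
φ = 0, ψ = 2 ↦ 3  ≥
φ = 0, ψ = 3 ↦ 3  ≥
φ = 1, ψ = 0 ↦ 3  ≥
φ = 1, ψ = 1 ↦ 3  ≥
φ = 1, ψ = 2 ↦ 3  ≥
φ = 1, ψ = 3 ↦ 3  ≥
φ = 2, ψ = 0 ↦ 3  ≥
φ = 2, ψ = 1 ↦ 3  ≥
φ = 2, ψ = 2 ↦ 3  ≥
φ = 2, ψ = 3 ↦ 3  ≥
φ = 3, ψ = 0 ↦ 3  ≥
φ = 3, ψ = 1 ↦ 3  ≥
φ = 3, ψ = 2 ↦ 3  ≥
φ = 3, ψ = 3 ↦ 3  ≥
So 15 of the 16 assignments meet the threshold.

15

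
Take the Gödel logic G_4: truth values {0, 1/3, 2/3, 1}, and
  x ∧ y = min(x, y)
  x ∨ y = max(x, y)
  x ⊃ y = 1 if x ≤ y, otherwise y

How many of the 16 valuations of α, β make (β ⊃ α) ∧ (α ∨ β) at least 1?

α = 0, β = 0 ↦ 0  <
α = 0, β = 1/3 ↦ 0  <
α = 0, β = 2/3 ↦ 0  <
α = 0, β = 1 ↦ 0  <
α = 1/3, β = 0 ↦ 1/3  <
α = 1/3, β = 1/3 ↦ 1/3  <
α = 1/3, β = 2/3 ↦ 1/3  <
α = 1/3, β = 1 ↦ 1/3  <
α = 2/3, β = 0 ↦ 2/3  <
α = 2/3, β = 1/3 ↦ 2/3  <
α = 2/3, β = 2/3 ↦ 2/3  <
α = 2/3, β = 1 ↦ 2/3  <
α = 1, β = 0 ↦ 1  ≥
α = 1, β = 1/3 ↦ 1  ≥
α = 1, β = 2/3 ↦ 1  ≥
α = 1, β = 1 ↦ 1  ≥
So 4 of the 16 assignments meet the threshold.

4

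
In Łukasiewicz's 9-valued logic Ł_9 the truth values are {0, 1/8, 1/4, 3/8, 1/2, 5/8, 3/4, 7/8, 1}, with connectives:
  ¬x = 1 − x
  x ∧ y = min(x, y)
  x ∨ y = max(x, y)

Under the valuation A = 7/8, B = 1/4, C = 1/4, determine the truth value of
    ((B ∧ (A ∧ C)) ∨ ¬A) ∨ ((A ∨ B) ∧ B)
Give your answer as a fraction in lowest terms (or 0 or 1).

1/4

A ∧ C = 7/8 ∧ 1/4 = 1/4
B ∧ (A ∧ C) = 1/4 ∧ 1/4 = 1/4
¬A = ¬7/8 = 1/8
(B ∧ (A ∧ C)) ∨ ¬A = 1/4 ∨ 1/8 = 1/4
A ∨ B = 7/8 ∨ 1/4 = 7/8
(A ∨ B) ∧ B = 7/8 ∧ 1/4 = 1/4
((B ∧ (A ∧ C)) ∨ ¬A) ∨ ((A ∨ B) ∧ B) = 1/4 ∨ 1/4 = 1/4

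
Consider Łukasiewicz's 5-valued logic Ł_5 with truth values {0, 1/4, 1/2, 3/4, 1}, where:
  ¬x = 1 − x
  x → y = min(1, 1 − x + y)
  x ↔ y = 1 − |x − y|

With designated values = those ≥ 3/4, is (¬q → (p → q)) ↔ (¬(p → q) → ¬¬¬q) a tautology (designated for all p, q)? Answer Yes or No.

No

Counterexample: take p = 1/2, q = 0.
¬q = ¬0 = 1
p → q = 1/2 → 0 = 1/2
¬q → (p → q) = 1 → 1/2 = 1/2
p → q = 1/2 → 0 = 1/2
¬(p → q) = ¬1/2 = 1/2
¬q = ¬0 = 1
¬¬q = ¬1 = 0
¬¬¬q = ¬0 = 1
¬(p → q) → ¬¬¬q = 1/2 → 1 = 1
(¬q → (p → q)) ↔ (¬(p → q) → ¬¬¬q) = 1/2 ↔ 1 = 1/2
This gives 1/2, which is below 3/4.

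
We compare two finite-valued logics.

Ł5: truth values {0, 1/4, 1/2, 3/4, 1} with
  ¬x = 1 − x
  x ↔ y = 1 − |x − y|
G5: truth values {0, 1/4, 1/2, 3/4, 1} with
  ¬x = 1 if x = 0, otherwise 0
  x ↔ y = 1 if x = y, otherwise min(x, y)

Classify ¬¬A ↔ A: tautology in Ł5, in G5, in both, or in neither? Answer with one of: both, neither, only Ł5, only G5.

only Ł5

In Ł5: every assignment gives 1 — tautology.
In G5: at A = 1/4 the value is 1/4 — not a tautology.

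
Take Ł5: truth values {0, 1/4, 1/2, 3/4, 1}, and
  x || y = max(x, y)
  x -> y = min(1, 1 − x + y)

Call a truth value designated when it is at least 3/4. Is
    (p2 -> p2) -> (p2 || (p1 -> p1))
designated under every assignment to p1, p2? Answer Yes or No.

Yes

At p1 = 0, p2 = 1/4, for instance:
p2 -> p2 = 1/4 -> 1/4 = 1
p1 -> p1 = 0 -> 0 = 1
p2 || (p1 -> p1) = 1/4 || 1 = 1
(p2 -> p2) -> (p2 || (p1 -> p1)) = 1 -> 1 = 1
and checking the remaining 24 assignments likewise gives ≥ 3/4 in every case.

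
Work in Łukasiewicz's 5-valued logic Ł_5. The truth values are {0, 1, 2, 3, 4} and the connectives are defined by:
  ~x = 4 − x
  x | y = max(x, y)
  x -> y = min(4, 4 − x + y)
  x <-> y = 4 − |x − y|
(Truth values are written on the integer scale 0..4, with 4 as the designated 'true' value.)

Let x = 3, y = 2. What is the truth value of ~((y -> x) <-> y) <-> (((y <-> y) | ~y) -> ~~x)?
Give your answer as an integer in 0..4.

3

y -> x = 2 -> 3 = 4
(y -> x) <-> y = 4 <-> 2 = 2
~((y -> x) <-> y) = ~2 = 2
y <-> y = 2 <-> 2 = 4
~y = ~2 = 2
(y <-> y) | ~y = 4 | 2 = 4
~x = ~3 = 1
~~x = ~1 = 3
((y <-> y) | ~y) -> ~~x = 4 -> 3 = 3
~((y -> x) <-> y) <-> (((y <-> y) | ~y) -> ~~x) = 2 <-> 3 = 3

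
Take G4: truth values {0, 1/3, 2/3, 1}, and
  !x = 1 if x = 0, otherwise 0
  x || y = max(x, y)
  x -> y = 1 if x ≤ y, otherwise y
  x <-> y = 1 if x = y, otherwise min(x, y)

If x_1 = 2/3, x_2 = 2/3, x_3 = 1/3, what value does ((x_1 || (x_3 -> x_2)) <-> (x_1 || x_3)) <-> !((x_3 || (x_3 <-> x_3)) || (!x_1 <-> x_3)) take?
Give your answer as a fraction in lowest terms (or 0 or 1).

0

x_3 -> x_2 = 1/3 -> 2/3 = 1
x_1 || (x_3 -> x_2) = 2/3 || 1 = 1
x_1 || x_3 = 2/3 || 1/3 = 2/3
(x_1 || (x_3 -> x_2)) <-> (x_1 || x_3) = 1 <-> 2/3 = 2/3
x_3 <-> x_3 = 1/3 <-> 1/3 = 1
x_3 || (x_3 <-> x_3) = 1/3 || 1 = 1
!x_1 = !2/3 = 0
!x_1 <-> x_3 = 0 <-> 1/3 = 0
(x_3 || (x_3 <-> x_3)) || (!x_1 <-> x_3) = 1 || 0 = 1
!((x_3 || (x_3 <-> x_3)) || (!x_1 <-> x_3)) = !1 = 0
((x_1 || (x_3 -> x_2)) <-> (x_1 || x_3)) <-> !((x_3 || (x_3 <-> x_3)) || (!x_1 <-> x_3)) = 2/3 <-> 0 = 0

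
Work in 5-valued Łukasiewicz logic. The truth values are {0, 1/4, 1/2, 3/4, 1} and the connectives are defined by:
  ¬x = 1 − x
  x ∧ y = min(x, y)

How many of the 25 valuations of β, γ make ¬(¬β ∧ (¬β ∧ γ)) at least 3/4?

16

value 1: 9 assignments (counts)
value 3/4: 7 assignments (counts)
value 1/2: 5 assignments
value 1/4: 3 assignments
value 0: 1 assignment
So 16 of the 25 assignments meet the threshold.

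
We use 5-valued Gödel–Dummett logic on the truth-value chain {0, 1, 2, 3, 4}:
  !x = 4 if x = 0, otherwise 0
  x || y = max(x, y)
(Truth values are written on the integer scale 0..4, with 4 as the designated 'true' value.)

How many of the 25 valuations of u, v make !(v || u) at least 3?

1

value 4: 1 assignment (counts)
value 0: 24 assignments
So 1 of the 25 assignments meets the threshold.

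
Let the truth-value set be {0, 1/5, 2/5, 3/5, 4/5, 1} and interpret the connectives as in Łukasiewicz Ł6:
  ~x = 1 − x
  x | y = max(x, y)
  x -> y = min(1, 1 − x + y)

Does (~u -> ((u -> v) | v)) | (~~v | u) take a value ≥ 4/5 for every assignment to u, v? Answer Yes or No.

At u = 0, v = 4/5, for instance:
~u = ~0 = 1
u -> v = 0 -> 4/5 = 1
(u -> v) | v = 1 | 4/5 = 1
~u -> ((u -> v) | v) = 1 -> 1 = 1
~v = ~4/5 = 1/5
~~v = ~1/5 = 4/5
~~v | u = 4/5 | 0 = 4/5
(~u -> ((u -> v) | v)) | (~~v | u) = 1 | 4/5 = 1
and checking the remaining 35 assignments likewise gives ≥ 4/5 in every case.

Yes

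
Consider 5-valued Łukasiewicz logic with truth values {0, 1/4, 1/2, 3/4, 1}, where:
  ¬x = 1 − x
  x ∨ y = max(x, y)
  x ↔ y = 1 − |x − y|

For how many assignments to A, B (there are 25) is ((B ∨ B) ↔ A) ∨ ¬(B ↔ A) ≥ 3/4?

value 1: 7 assignments (counts)
value 3/4: 12 assignments (counts)
value 1/2: 6 assignments
So 19 of the 25 assignments meet the threshold.

19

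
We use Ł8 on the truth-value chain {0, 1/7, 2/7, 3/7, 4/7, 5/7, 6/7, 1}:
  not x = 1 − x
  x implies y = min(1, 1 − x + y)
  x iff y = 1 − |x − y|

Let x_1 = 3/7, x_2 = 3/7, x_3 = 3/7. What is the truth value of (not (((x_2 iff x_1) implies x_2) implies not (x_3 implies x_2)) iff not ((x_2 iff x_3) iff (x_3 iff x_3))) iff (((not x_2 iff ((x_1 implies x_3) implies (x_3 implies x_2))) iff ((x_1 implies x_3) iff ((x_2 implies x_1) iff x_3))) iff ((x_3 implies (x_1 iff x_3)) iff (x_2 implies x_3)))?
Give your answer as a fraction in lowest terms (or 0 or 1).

x_2 iff x_1 = 3/7 iff 3/7 = 1
(x_2 iff x_1) implies x_2 = 1 implies 3/7 = 3/7
x_3 implies x_2 = 3/7 implies 3/7 = 1
not (x_3 implies x_2) = not 1 = 0
((x_2 iff x_1) implies x_2) implies not (x_3 implies x_2) = 3/7 implies 0 = 4/7
not (((x_2 iff x_1) implies x_2) implies not (x_3 implies x_2)) = not 4/7 = 3/7
x_2 iff x_3 = 3/7 iff 3/7 = 1
x_3 iff x_3 = 3/7 iff 3/7 = 1
(x_2 iff x_3) iff (x_3 iff x_3) = 1 iff 1 = 1
not ((x_2 iff x_3) iff (x_3 iff x_3)) = not 1 = 0
not (((x_2 iff x_1) implies x_2) implies not (x_3 implies x_2)) iff not ((x_2 iff x_3) iff (x_3 iff x_3)) = 3/7 iff 0 = 4/7
not x_2 = not 3/7 = 4/7
x_1 implies x_3 = 3/7 implies 3/7 = 1
x_3 implies x_2 = 3/7 implies 3/7 = 1
(x_1 implies x_3) implies (x_3 implies x_2) = 1 implies 1 = 1
not x_2 iff ((x_1 implies x_3) implies (x_3 implies x_2)) = 4/7 iff 1 = 4/7
x_1 implies x_3 = 3/7 implies 3/7 = 1
x_2 implies x_1 = 3/7 implies 3/7 = 1
(x_2 implies x_1) iff x_3 = 1 iff 3/7 = 3/7
(x_1 implies x_3) iff ((x_2 implies x_1) iff x_3) = 1 iff 3/7 = 3/7
(not x_2 iff ((x_1 implies x_3) implies (x_3 implies x_2))) iff ((x_1 implies x_3) iff ((x_2 implies x_1) iff x_3)) = 4/7 iff 3/7 = 6/7
x_1 iff x_3 = 3/7 iff 3/7 = 1
x_3 implies (x_1 iff x_3) = 3/7 implies 1 = 1
x_2 implies x_3 = 3/7 implies 3/7 = 1
(x_3 implies (x_1 iff x_3)) iff (x_2 implies x_3) = 1 iff 1 = 1
((not x_2 iff ((x_1 implies x_3) implies (x_3 implies x_2))) iff ((x_1 implies x_3) iff ((x_2 implies x_1) iff x_3))) iff ((x_3 implies (x_1 iff x_3)) iff (x_2 implies x_3)) = 6/7 iff 1 = 6/7
(not (((x_2 iff x_1) implies x_2) implies not (x_3 implies x_2)) iff not ((x_2 iff x_3) iff (x_3 iff x_3))) iff (((not x_2 iff ((x_1 implies x_3) implies (x_3 implies x_2))) iff ((x_1 implies x_3) iff ((x_2 implies x_1) iff x_3))) iff ((x_3 implies (x_1 iff x_3)) iff (x_2 implies x_3))) = 4/7 iff 6/7 = 5/7

5/7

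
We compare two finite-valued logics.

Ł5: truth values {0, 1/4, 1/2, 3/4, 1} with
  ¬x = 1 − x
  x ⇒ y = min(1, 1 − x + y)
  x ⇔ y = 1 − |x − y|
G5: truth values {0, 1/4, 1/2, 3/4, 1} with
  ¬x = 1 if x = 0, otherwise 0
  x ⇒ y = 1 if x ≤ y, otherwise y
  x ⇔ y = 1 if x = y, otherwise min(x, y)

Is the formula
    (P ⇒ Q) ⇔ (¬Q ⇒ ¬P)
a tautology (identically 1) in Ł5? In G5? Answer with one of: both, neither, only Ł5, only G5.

only Ł5

In Ł5: every assignment gives 1 — tautology.
In G5: at P = 1/2, Q = 1/4 the value is 1/4 — not a tautology.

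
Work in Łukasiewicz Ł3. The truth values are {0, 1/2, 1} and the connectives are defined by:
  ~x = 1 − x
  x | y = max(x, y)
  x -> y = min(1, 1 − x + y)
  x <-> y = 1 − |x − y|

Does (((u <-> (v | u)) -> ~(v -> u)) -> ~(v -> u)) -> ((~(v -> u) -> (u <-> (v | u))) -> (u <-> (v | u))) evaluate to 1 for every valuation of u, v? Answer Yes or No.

u = 0, v = 0 ↦ 1
u = 0, v = 1/2 ↦ 1
u = 0, v = 1 ↦ 1
u = 1/2, v = 0 ↦ 1
u = 1/2, v = 1/2 ↦ 1
u = 1/2, v = 1 ↦ 1
u = 1, v = 0 ↦ 1
u = 1, v = 1/2 ↦ 1
u = 1, v = 1 ↦ 1
Every assignment gives a value ≥ 1.

Yes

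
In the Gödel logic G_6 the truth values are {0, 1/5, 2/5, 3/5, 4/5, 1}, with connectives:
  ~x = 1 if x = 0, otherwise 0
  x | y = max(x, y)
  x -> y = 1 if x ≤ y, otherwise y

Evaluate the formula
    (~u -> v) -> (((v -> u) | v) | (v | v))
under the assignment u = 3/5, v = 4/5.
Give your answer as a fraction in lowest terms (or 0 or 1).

4/5

~u = ~3/5 = 0
~u -> v = 0 -> 4/5 = 1
v -> u = 4/5 -> 3/5 = 3/5
(v -> u) | v = 3/5 | 4/5 = 4/5
v | v = 4/5 | 4/5 = 4/5
((v -> u) | v) | (v | v) = 4/5 | 4/5 = 4/5
(~u -> v) -> (((v -> u) | v) | (v | v)) = 1 -> 4/5 = 4/5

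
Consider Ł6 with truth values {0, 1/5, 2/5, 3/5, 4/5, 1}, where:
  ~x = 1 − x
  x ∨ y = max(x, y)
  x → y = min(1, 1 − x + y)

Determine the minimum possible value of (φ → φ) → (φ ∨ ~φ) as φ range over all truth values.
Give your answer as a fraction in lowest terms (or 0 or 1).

Take φ = 2/5:
φ → φ = 2/5 → 2/5 = 1
~φ = ~2/5 = 3/5
φ ∨ ~φ = 2/5 ∨ 3/5 = 3/5
(φ → φ) → (φ ∨ ~φ) = 1 → 3/5 = 3/5
No assignment yields a value below 3/5, so this is the minimum.

3/5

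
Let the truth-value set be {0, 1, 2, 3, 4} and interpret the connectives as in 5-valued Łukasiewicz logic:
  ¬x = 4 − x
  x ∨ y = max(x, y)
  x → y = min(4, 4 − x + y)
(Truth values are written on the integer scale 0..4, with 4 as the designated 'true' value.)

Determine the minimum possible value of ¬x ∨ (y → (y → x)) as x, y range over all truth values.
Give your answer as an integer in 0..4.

Take x = 2, y = 4:
¬x = ¬2 = 2
y → x = 4 → 2 = 2
y → (y → x) = 4 → 2 = 2
¬x ∨ (y → (y → x)) = 2 ∨ 2 = 2
No assignment yields a value below 2, so this is the minimum.

2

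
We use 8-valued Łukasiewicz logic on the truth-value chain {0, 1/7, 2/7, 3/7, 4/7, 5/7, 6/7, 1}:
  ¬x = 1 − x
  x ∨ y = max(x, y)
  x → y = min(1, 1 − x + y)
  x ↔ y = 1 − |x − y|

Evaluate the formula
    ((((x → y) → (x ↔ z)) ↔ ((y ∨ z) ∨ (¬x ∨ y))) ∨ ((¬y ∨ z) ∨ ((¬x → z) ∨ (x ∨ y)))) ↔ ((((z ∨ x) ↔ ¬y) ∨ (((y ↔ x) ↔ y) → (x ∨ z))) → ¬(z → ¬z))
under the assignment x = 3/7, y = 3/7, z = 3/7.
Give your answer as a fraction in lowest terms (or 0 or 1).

1/7

x → y = 3/7 → 3/7 = 1
x ↔ z = 3/7 ↔ 3/7 = 1
(x → y) → (x ↔ z) = 1 → 1 = 1
y ∨ z = 3/7 ∨ 3/7 = 3/7
¬x = ¬3/7 = 4/7
¬x ∨ y = 4/7 ∨ 3/7 = 4/7
(y ∨ z) ∨ (¬x ∨ y) = 3/7 ∨ 4/7 = 4/7
((x → y) → (x ↔ z)) ↔ ((y ∨ z) ∨ (¬x ∨ y)) = 1 ↔ 4/7 = 4/7
¬y = ¬3/7 = 4/7
¬y ∨ z = 4/7 ∨ 3/7 = 4/7
¬x = ¬3/7 = 4/7
¬x → z = 4/7 → 3/7 = 6/7
x ∨ y = 3/7 ∨ 3/7 = 3/7
(¬x → z) ∨ (x ∨ y) = 6/7 ∨ 3/7 = 6/7
(¬y ∨ z) ∨ ((¬x → z) ∨ (x ∨ y)) = 4/7 ∨ 6/7 = 6/7
(((x → y) → (x ↔ z)) ↔ ((y ∨ z) ∨ (¬x ∨ y))) ∨ ((¬y ∨ z) ∨ ((¬x → z) ∨ (x ∨ y))) = 4/7 ∨ 6/7 = 6/7
z ∨ x = 3/7 ∨ 3/7 = 3/7
¬y = ¬3/7 = 4/7
(z ∨ x) ↔ ¬y = 3/7 ↔ 4/7 = 6/7
y ↔ x = 3/7 ↔ 3/7 = 1
(y ↔ x) ↔ y = 1 ↔ 3/7 = 3/7
x ∨ z = 3/7 ∨ 3/7 = 3/7
((y ↔ x) ↔ y) → (x ∨ z) = 3/7 → 3/7 = 1
((z ∨ x) ↔ ¬y) ∨ (((y ↔ x) ↔ y) → (x ∨ z)) = 6/7 ∨ 1 = 1
¬z = ¬3/7 = 4/7
z → ¬z = 3/7 → 4/7 = 1
¬(z → ¬z) = ¬1 = 0
(((z ∨ x) ↔ ¬y) ∨ (((y ↔ x) ↔ y) → (x ∨ z))) → ¬(z → ¬z) = 1 → 0 = 0
((((x → y) → (x ↔ z)) ↔ ((y ∨ z) ∨ (¬x ∨ y))) ∨ ((¬y ∨ z) ∨ ((¬x → z) ∨ (x ∨ y)))) ↔ ((((z ∨ x) ↔ ¬y) ∨ (((y ↔ x) ↔ y) → (x ∨ z))) → ¬(z → ¬z)) = 6/7 ↔ 0 = 1/7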